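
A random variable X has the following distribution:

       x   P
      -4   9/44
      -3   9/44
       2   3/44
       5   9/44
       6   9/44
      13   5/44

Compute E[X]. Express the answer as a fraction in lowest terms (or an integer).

107/44

E[X] = (9/44)·(-4) + (9/44)·(-3) + (3/44)·2 + (9/44)·5 + (9/44)·6 + (5/44)·13
     = 107/44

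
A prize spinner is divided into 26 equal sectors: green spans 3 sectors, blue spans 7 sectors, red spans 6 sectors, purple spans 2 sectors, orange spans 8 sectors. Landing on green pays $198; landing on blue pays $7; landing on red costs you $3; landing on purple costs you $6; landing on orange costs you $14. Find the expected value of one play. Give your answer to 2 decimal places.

E[payout] = (3/26)·198 + (7/26)·7 + (6/26)·(-3) + (2/26)·(-6) + (8/26)·(-14) = 501/26
≈ $19.27

$19.27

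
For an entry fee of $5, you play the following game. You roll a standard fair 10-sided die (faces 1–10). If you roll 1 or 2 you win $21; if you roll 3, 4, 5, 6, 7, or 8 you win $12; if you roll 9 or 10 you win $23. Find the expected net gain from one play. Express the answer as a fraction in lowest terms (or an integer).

E[payout] = (3/5)·12 + (1/5)·21 + (1/5)·23 = 16
Expected profit = 16 − 5 = 11

$11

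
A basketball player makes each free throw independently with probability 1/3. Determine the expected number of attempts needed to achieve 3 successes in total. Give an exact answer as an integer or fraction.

By linearity (sum of 3 independent geometric waits), E[trials] = 3/p = 3/(1/3) = 9.

9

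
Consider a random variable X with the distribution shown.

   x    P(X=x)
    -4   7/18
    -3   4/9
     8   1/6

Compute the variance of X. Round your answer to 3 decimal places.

E[X] = (7/18)·(-4) + (4/9)·(-3) + (1/6)·8 = -14/9
E[X²] = (7/18)·16 + (4/9)·9 + (1/6)·64 = 188/9
Var(X) = 188/9 − (-14/9)² = 1496/81 ≈ 18.469

18.469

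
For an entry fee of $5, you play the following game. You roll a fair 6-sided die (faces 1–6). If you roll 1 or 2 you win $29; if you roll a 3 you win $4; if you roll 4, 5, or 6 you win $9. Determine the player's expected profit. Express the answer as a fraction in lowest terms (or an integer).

59/6 dollars

E[payout] = (1/6)·4 + (1/2)·9 + (1/3)·29 = 89/6
Expected profit = 89/6 − 5 = 59/6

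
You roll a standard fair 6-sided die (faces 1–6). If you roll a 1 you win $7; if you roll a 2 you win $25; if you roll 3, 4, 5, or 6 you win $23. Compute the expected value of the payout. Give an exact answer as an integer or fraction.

62/3 dollars

E[payout] = (1/6)·7 + (2/3)·23 + (1/6)·25 = 62/3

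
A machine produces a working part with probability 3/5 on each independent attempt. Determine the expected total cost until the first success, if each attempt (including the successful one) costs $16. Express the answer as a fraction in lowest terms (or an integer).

E[#attempts] = 1/p = 5/3; E[cost] = 16·5/3 = 80/3.

80/3 dollars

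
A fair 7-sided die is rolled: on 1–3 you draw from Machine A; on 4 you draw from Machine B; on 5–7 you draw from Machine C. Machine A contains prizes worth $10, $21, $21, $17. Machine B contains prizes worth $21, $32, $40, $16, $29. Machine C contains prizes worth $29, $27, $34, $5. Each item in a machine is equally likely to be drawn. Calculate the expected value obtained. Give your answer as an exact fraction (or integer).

E[X | Machine A] = (10 + 21 + 21 + 17)/4 = 69/4
E[X | Machine B] = (21 + 32 + 40 + 16 + 29)/5 = 138/5
E[X | Machine C] = (29 + 27 + 34 + 5)/4 = 95/4
E[X] = (3/7)·69/4 + (1/7)·138/5 + (3/7)·95/4 = 753/35

753/35 dollars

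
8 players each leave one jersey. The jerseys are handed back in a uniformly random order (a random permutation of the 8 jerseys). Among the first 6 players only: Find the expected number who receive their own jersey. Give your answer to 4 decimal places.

Let Xᵢ = 1 if person i gets their own jersey. For each i, P(Xᵢ=1) = 1/8.
By linearity of expectation, E[X₁+…+X_6] = 6·(1/8) = 3/4.
≈ 0.7500

0.7500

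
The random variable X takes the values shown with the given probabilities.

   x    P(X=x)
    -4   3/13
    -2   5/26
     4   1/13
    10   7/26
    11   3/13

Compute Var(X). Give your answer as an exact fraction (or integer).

E[X] = (3/13)·(-4) + (5/26)·(-2) + (1/13)·4 + (7/26)·10 + (3/13)·11 = 55/13
E[X²] = (3/13)·16 + (5/26)·4 + (1/13)·16 + (7/26)·100 + (3/13)·121 = 787/13
Var(X) = 787/13 − (55/13)² = 7206/169

7206/169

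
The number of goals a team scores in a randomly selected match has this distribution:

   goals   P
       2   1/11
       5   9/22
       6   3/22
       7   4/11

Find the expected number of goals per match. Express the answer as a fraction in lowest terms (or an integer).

123/22

E[X] = (1/11)·2 + (9/22)·5 + (3/22)·6 + (4/11)·7
     = 123/22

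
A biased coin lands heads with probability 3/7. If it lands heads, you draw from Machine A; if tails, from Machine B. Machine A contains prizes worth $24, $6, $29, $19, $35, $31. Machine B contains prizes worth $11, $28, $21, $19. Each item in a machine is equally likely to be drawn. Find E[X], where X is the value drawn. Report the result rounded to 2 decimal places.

$21.57

E[X | Machine A] = (24 + 6 + 29 + 19 + 35 + 31)/6 = 24
E[X | Machine B] = (11 + 28 + 21 + 19)/4 = 79/4
E[X] = (3/7)·24 + (4/7)·79/4 = 151/7 ≈ 21.57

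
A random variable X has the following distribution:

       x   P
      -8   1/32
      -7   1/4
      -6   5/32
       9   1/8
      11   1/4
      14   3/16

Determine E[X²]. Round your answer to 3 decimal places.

97.000

E[X²] = (1/32)·64 + (1/4)·49 + (5/32)·36 + (1/8)·81 + (1/4)·121 + (3/16)·196
     = 97 ≈ 97.000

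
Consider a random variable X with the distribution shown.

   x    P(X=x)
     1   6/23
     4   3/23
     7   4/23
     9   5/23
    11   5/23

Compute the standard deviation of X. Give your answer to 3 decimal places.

3.806

E[X] = 146/23, E[X²] = 1260/23
Var(X) = E[X²] − (E[X])² = 1260/23 − 21316/529 = 7664/529
SD(X) = √(7664/529) ≈ 3.806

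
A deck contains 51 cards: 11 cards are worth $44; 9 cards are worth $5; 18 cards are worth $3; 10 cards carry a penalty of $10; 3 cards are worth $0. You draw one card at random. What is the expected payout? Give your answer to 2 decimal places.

$9.47

E[payout] = (11/51)·44 + (9/51)·5 + (18/51)·3 + (10/51)·(-10) + (3/51)·0 = 161/17
≈ $9.47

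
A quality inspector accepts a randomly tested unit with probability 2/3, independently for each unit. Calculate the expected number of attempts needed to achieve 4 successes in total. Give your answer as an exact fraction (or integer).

By linearity (sum of 4 independent geometric waits), E[trials] = 4/p = 4/(2/3) = 6.

6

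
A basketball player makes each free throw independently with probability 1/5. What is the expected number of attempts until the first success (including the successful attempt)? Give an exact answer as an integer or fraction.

5

For a geometric distribution, E[trials] = 1/p = 1/(1/5) = 5.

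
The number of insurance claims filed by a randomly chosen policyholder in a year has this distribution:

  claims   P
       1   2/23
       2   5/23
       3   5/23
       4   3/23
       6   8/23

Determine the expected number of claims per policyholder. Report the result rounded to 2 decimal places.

E[X] = (2/23)·1 + (5/23)·2 + (5/23)·3 + (3/23)·4 + (8/23)·6
     = 87/23 ≈ 3.78

3.78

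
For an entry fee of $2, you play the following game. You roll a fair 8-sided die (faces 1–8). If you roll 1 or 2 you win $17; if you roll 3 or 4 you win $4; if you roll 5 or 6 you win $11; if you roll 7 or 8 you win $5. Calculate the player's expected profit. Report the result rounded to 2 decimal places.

E[payout] = (1/4)·4 + (1/4)·5 + (1/4)·11 + (1/4)·17 = 37/4
Expected profit = 37/4 − 2 = 29/4 ≈ $7.25

$7.25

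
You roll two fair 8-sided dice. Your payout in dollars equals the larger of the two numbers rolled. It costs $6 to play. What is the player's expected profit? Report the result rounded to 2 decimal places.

Distribution of the larger of the two numbers rolled: 1 w.p. 1/64, 2 w.p. 3/64, 3 w.p. 5/64, 4 w.p. 7/64, 5 w.p. 9/64, 6 w.p. 11/64, …
E[payout] = (1/64)·1 + (3/64)·2 + (5/64)·3 + (7/64)·4 + (9/64)·5 + (11/64)·6 + (13/64)·7 + (15/64)·8 = 93/16
Expected profit = 93/16 − 6 = -3/16 ≈ -$0.19

-$0.19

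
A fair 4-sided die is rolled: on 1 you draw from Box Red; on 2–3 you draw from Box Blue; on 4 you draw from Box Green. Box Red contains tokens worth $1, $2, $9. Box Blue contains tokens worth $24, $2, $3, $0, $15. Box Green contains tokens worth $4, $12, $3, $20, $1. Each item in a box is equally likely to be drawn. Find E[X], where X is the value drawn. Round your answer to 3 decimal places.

$7.400

E[X | Box Red] = (1 + 2 + 9)/3 = 4
E[X | Box Blue] = (24 + 2 + 3 + 0 + 15)/5 = 44/5
E[X | Box Green] = (4 + 12 + 3 + 20 + 1)/5 = 8
E[X] = (1/4)·4 + (1/2)·44/5 + (1/4)·8 = 37/5 ≈ 7.400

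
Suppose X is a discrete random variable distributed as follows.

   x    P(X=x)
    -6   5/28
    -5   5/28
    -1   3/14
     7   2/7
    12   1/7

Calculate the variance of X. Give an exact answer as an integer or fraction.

E[X] = (5/28)·(-6) + (5/28)·(-5) + (3/14)·(-1) + (2/7)·7 + (1/7)·12 = 43/28
E[X²] = (5/28)·36 + (5/28)·25 + (3/14)·1 + (2/7)·49 + (1/7)·144 = 1279/28
Var(X) = 1279/28 − (43/28)² = 33963/784

33963/784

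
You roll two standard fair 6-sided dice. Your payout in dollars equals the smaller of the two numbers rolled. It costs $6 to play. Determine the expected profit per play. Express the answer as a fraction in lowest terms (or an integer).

Distribution of the smaller of the two numbers rolled: 1 w.p. 11/36, 2 w.p. 1/4, 3 w.p. 7/36, 4 w.p. 5/36, 5 w.p. 1/12, 6 w.p. 1/36
E[payout] = (11/36)·1 + (1/4)·2 + (7/36)·3 + (5/36)·4 + (1/12)·5 + (1/36)·6 = 91/36
Expected profit = 91/36 − 6 = -125/36

-125/36 dollars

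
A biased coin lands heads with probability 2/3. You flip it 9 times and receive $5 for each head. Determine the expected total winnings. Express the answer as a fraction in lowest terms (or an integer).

$30

E[#heads] = 9·2/3 = 6 (linearity over flips).
E[winnings] = 5·6 = 30.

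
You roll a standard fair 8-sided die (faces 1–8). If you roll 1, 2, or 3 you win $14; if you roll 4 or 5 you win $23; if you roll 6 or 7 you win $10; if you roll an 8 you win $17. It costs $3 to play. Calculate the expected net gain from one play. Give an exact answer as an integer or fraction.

E[payout] = (1/4)·10 + (3/8)·14 + (1/8)·17 + (1/4)·23 = 125/8
Expected profit = 125/8 − 3 = 101/8

101/8 dollars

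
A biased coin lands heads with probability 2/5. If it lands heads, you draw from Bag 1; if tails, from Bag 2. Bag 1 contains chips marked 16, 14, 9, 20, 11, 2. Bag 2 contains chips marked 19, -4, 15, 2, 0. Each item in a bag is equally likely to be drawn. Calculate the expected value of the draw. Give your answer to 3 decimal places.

8.640

E[X | Bag 1] = (16 + 14 + 9 + 20 + 11 + 2)/6 = 12
E[X | Bag 2] = (19 − 4 + 15 + 2 + 0)/5 = 32/5
E[X] = (2/5)·12 + (3/5)·32/5 = 216/25 ≈ 8.640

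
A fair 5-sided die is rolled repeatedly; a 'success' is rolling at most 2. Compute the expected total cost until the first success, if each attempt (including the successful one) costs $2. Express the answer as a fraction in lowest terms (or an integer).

E[#attempts] = 1/p = 5/2; E[cost] = 2·5/2 = 5.

$5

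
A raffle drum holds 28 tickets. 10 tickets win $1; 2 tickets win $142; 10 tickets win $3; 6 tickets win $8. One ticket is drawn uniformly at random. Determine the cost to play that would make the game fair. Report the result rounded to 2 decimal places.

E[payout] = (10/28)·1 + (2/28)·142 + (10/28)·3 + (6/28)·8 = 93/7
Fair fee = E[payout] = 93/7 ≈ $13.29

$13.29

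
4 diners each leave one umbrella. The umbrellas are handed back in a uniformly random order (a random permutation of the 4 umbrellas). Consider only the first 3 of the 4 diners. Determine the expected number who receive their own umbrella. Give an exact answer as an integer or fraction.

3/4

Let Xᵢ = 1 if person i gets their own umbrella. For each i, P(Xᵢ=1) = 1/4.
By linearity of expectation, E[X₁+…+X_3] = 3·(1/4) = 3/4.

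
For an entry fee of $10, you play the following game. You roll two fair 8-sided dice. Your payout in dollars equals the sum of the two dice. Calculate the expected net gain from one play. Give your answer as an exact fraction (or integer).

-$1

Distribution of the sum of the two dice: 2 w.p. 1/64, 3 w.p. 1/32, 4 w.p. 3/64, 5 w.p. 1/16, 6 w.p. 5/64, 7 w.p. 3/32, …
E[payout] = (1/64)·2 + (1/32)·3 + (3/64)·4 + (1/16)·5 + (5/64)·6 + (3/32)·7 + (7/64)·8 + (1/8)·9 + (7/64)·10 + (3/32)·11 + (5/64)·12 + (1/16)·13 + (3/64)·14 + (1/32)·15 + (1/64)·16 = 9
Expected profit = 9 − 10 = -1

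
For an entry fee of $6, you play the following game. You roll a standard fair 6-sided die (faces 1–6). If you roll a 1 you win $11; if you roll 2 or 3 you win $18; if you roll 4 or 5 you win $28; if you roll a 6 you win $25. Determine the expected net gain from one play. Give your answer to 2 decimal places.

$15.33

E[payout] = (1/6)·11 + (1/3)·18 + (1/6)·25 + (1/3)·28 = 64/3
Expected profit = 64/3 − 6 = 46/3 ≈ $15.33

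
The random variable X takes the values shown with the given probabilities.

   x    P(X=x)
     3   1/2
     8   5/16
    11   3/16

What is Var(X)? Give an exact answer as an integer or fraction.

E[X] = (1/2)·3 + (5/16)·8 + (3/16)·11 = 97/16
E[X²] = (1/2)·9 + (5/16)·64 + (3/16)·121 = 755/16
Var(X) = 755/16 − (97/16)² = 2671/256

2671/256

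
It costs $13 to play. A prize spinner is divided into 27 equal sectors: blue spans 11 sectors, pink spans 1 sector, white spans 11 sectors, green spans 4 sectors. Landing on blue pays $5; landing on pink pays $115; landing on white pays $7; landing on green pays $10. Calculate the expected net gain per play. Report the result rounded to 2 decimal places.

E[payout] = (11/27)·5 + (1/27)·115 + (11/27)·7 + (4/27)·10 = 287/27
Expected profit = 287/27 − 13 = -64/27 ≈ -$2.37

-$2.37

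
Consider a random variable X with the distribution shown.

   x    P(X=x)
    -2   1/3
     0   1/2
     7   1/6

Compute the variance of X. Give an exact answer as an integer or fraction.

E[X] = (1/3)·(-2) + (1/2)·0 + (1/6)·7 = 1/2
E[X²] = (1/3)·4 + (1/2)·0 + (1/6)·49 = 19/2
Var(X) = 19/2 − (1/2)² = 37/4

37/4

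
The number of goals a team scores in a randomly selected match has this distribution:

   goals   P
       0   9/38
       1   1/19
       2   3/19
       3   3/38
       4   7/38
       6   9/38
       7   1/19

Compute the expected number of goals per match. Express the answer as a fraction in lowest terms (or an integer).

119/38

E[X] = (9/38)·0 + (1/19)·1 + (3/19)·2 + (3/38)·3 + (7/38)·4 + (9/38)·6 + (1/19)·7
     = 119/38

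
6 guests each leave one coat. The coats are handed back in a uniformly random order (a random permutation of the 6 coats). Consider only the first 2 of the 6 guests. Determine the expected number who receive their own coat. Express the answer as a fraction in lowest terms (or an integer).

1/3

Let Xᵢ = 1 if person i gets their own coat. For each i, P(Xᵢ=1) = 1/6.
By linearity of expectation, E[X₁+…+X_2] = 2·(1/6) = 1/3.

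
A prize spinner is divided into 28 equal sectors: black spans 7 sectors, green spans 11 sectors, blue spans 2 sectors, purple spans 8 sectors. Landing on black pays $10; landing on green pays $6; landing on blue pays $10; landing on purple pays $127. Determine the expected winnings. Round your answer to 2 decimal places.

E[payout] = (7/28)·10 + (11/28)·6 + (2/28)·10 + (8/28)·127 = 293/7
≈ $41.86

$41.86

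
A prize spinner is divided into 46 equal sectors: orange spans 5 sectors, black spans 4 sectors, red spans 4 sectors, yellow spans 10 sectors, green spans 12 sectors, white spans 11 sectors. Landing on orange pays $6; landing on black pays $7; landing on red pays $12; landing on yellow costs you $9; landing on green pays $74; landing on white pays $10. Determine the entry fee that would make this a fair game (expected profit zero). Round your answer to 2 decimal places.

E[payout] = (5/46)·6 + (4/46)·7 + (4/46)·12 + (10/46)·(-9) + (12/46)·74 + (11/46)·10 = 507/23
Fair fee = E[payout] = 507/23 ≈ $22.04

$22.04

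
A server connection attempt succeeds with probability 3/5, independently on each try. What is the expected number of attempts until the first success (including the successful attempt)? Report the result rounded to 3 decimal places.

For a geometric distribution, E[trials] = 1/p = 1/(3/5) = 5/3.
≈ 1.667

1.667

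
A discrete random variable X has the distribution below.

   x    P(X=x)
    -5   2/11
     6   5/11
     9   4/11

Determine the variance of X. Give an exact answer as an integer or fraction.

E[X] = (2/11)·(-5) + (5/11)·6 + (4/11)·9 = 56/11
E[X²] = (2/11)·25 + (5/11)·36 + (4/11)·81 = 554/11
Var(X) = 554/11 − (56/11)² = 2958/121

2958/121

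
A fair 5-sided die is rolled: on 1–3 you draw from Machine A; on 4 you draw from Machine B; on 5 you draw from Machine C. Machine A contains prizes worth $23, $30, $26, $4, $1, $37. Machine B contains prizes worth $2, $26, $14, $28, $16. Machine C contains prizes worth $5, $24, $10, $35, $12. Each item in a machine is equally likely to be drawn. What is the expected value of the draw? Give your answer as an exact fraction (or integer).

949/50 dollars

E[X | Machine A] = (23 + 30 + 26 + 4 + 1 + 37)/6 = 121/6
E[X | Machine B] = (2 + 26 + 14 + 28 + 16)/5 = 86/5
E[X | Machine C] = (5 + 24 + 10 + 35 + 12)/5 = 86/5
E[X] = (3/5)·121/6 + (1/5)·86/5 + (1/5)·86/5 = 949/50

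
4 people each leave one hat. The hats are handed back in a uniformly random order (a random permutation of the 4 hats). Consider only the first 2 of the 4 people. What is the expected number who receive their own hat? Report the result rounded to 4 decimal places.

0.5000

Let Xᵢ = 1 if person i gets their own hat. For each i, P(Xᵢ=1) = 1/4.
By linearity of expectation, E[X₁+…+X_2] = 2·(1/4) = 1/2.
≈ 0.5000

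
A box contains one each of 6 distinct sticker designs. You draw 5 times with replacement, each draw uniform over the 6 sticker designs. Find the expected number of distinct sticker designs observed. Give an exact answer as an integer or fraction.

4651/1296

Let Xⱼ=1 if type j appears at least once. P(Xⱼ=1) = 1 − ((6−1)/6)^5 = 4651/7776.
E[#distinct] = 6·4651/7776 = 4651/1296.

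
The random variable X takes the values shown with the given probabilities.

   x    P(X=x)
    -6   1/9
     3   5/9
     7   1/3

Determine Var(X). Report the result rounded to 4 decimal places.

14.2222

E[X] = (1/9)·(-6) + (5/9)·3 + (1/3)·7 = 10/3
E[X²] = (1/9)·36 + (5/9)·9 + (1/3)·49 = 76/3
Var(X) = 76/3 − (10/3)² = 128/9 ≈ 14.2222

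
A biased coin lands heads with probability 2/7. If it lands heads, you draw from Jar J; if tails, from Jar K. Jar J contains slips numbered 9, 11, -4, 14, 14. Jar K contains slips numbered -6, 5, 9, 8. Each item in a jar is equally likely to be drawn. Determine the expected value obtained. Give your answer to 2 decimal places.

E[X | Jar J] = (9 + 11 − 4 + 14 + 14)/5 = 44/5
E[X | Jar K] = (-6 + 5 + 9 + 8)/4 = 4
E[X] = (2/7)·44/5 + (5/7)·4 = 188/35 ≈ 5.37

5.37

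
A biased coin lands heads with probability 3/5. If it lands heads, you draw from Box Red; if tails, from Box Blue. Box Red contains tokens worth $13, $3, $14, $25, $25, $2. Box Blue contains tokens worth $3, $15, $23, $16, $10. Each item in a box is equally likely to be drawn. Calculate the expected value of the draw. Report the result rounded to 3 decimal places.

E[X | Box Red] = (13 + 3 + 14 + 25 + 25 + 2)/6 = 41/3
E[X | Box Blue] = (3 + 15 + 23 + 16 + 10)/5 = 67/5
E[X] = (3/5)·41/3 + (2/5)·67/5 = 339/25 ≈ 13.560

$13.560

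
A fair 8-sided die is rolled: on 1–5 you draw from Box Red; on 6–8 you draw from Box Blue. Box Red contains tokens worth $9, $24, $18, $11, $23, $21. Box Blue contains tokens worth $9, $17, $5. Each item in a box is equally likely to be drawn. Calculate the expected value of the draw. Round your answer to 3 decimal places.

$14.917

E[X | Box Red] = (9 + 24 + 18 + 11 + 23 + 21)/6 = 53/3
E[X | Box Blue] = (9 + 17 + 5)/3 = 31/3
E[X] = (5/8)·53/3 + (3/8)·31/3 = 179/12 ≈ 14.917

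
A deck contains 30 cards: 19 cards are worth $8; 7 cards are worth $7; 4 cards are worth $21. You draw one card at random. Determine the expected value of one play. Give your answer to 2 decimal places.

$9.50

E[payout] = (19/30)·8 + (7/30)·7 + (4/30)·21 = 19/2
≈ $9.50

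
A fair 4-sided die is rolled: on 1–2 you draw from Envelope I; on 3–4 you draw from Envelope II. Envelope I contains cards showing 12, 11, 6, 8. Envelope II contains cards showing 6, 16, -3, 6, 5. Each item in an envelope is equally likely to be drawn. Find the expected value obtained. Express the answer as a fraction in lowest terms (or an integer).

E[X | Envelope I] = (12 + 11 + 6 + 8)/4 = 37/4
E[X | Envelope II] = (6 + 16 − 3 + 6 + 5)/5 = 6
E[X] = (1/2)·37/4 + (1/2)·6 = 61/8

61/8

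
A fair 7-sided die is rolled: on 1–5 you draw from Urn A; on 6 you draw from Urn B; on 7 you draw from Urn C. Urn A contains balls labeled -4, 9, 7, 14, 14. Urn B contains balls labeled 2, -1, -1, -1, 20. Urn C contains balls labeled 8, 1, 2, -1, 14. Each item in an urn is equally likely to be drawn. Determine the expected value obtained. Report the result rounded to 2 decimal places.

6.94

E[X | Urn A] = (-4 + 9 + 7 + 14 + 14)/5 = 8
E[X | Urn B] = (2 − 1 − 1 − 1 + 20)/5 = 19/5
E[X | Urn C] = (8 + 1 + 2 − 1 + 14)/5 = 24/5
E[X] = (5/7)·8 + (1/7)·19/5 + (1/7)·24/5 = 243/35 ≈ 6.94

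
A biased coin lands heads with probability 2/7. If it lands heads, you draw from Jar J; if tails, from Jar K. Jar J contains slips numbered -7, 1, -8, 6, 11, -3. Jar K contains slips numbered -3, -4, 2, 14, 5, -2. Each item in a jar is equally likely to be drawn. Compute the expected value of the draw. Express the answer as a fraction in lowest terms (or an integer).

E[X | Jar J] = (-7 + 1 − 8 + 6 + 11 − 3)/6 = 0
E[X | Jar K] = (-3 − 4 + 2 + 14 + 5 − 2)/6 = 2
E[X] = (2/7)·0 + (5/7)·2 = 10/7

10/7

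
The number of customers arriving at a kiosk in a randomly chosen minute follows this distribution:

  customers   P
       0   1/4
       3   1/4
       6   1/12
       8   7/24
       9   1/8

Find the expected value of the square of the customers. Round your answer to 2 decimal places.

E[X²] = (1/4)·0 + (1/4)·9 + (1/12)·36 + (7/24)·64 + (1/8)·81
     = 817/24 ≈ 34.04

34.04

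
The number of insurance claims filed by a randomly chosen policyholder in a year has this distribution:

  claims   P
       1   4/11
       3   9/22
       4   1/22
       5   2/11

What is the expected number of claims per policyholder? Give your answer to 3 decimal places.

2.682

E[X] = (4/11)·1 + (9/22)·3 + (1/22)·4 + (2/11)·5
     = 59/22 ≈ 2.682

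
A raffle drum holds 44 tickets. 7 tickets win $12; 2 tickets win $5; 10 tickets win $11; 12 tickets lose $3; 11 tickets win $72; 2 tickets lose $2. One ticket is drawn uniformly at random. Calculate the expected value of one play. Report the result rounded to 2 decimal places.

$21.73

E[payout] = (7/44)·12 + (2/44)·5 + (10/44)·11 + (12/44)·(-3) + (11/44)·72 + (2/44)·(-2) = 239/11
≈ $21.73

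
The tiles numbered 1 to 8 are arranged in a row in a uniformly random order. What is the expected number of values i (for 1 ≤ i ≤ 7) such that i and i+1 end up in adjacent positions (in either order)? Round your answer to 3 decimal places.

1.750

For each i ∈ {1,…,7}, let Xᵢ = 1 if i and i+1 are adjacent. P(Xᵢ=1) = 2·(8−1)!/8! = 2/8.
By linearity, E[ΣXᵢ] = (7)·(2/8) = 7/4.
≈ 1.750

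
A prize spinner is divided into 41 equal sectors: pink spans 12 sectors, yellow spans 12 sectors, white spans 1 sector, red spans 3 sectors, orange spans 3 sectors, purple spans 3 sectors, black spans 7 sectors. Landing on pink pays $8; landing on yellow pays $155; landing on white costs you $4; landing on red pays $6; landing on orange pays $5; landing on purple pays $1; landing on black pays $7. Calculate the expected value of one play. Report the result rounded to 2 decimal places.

$49.68

E[payout] = (12/41)·8 + (12/41)·155 + (1/41)·(-4) + (3/41)·6 + (3/41)·5 + (3/41)·1 + (7/41)·7 = 2037/41
≈ $49.68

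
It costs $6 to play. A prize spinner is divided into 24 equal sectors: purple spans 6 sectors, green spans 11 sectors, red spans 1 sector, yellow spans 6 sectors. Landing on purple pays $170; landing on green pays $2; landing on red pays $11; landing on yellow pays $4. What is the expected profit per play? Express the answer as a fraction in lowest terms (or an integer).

311/8 dollars

E[payout] = (6/24)·170 + (11/24)·2 + (1/24)·11 + (6/24)·4 = 359/8
Expected profit = 359/8 − 6 = 311/8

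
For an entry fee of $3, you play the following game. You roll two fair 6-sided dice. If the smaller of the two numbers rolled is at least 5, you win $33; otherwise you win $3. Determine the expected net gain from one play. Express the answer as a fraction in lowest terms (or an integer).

10/3 dollars

E[payout] = (8/9)·3 + (1/9)·33 = 19/3
Expected profit = 19/3 − 3 = 10/3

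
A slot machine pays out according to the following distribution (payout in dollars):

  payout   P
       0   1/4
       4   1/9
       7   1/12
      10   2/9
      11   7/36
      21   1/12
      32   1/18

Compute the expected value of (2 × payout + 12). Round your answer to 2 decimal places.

29.83

E[2x+12] = (1/4)·12 + (1/9)·20 + (1/12)·26 + (2/9)·32 + (7/36)·34 + (1/12)·54 + (1/18)·76
     = 179/6 ≈ 29.83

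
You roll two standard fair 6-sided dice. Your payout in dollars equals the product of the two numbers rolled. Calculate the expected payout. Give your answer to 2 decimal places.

Distribution of the product of the two numbers rolled: 1 w.p. 1/36, 2 w.p. 1/18, 3 w.p. 1/18, 4 w.p. 1/12, 5 w.p. 1/18, 6 w.p. 1/9, …
E[payout] = (1/36)·1 + (1/18)·2 + (1/18)·3 + (1/12)·4 + (1/18)·5 + (1/9)·6 + (1/18)·8 + (1/36)·9 + (1/18)·10 + (1/9)·12 + (1/18)·15 + (1/36)·16 + (1/18)·18 + (1/18)·20 + (1/18)·24 + (1/36)·25 + (1/18)·30 + (1/36)·36 = 49/4
≈ $12.25

$12.25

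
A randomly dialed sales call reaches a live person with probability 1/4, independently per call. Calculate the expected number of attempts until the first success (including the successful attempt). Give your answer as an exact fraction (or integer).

4

For a geometric distribution, E[trials] = 1/p = 1/(1/4) = 4.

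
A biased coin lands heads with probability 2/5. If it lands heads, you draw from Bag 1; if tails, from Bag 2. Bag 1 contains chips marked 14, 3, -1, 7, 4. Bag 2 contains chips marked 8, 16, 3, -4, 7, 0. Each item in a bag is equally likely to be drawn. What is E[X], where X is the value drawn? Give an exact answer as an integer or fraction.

129/25

E[X | Bag 1] = (14 + 3 − 1 + 7 + 4)/5 = 27/5
E[X | Bag 2] = (8 + 16 + 3 − 4 + 7 + 0)/6 = 5
E[X] = (2/5)·27/5 + (3/5)·5 = 129/25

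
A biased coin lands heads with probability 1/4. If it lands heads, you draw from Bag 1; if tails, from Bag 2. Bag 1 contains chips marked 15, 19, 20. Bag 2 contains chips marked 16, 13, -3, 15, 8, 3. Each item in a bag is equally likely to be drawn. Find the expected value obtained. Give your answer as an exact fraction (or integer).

E[X | Bag 1] = (15 + 19 + 20)/3 = 18
E[X | Bag 2] = (16 + 13 − 3 + 15 + 8 + 3)/6 = 26/3
E[X] = (1/4)·18 + (3/4)·26/3 = 11

11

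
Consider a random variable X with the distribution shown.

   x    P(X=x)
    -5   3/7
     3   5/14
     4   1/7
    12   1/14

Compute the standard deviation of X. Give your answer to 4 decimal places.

5.1354

E[X] = 5/14, E[X²] = 53/2
Var(X) = E[X²] − (E[X])² = 53/2 − 25/196 = 5169/196
SD(X) = √(5169/196) ≈ 5.1354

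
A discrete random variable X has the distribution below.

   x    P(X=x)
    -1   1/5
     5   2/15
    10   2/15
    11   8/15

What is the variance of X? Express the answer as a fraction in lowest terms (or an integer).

1018/45

E[X] = (1/5)·(-1) + (2/15)·5 + (2/15)·10 + (8/15)·11 = 23/3
E[X²] = (1/5)·1 + (2/15)·25 + (2/15)·100 + (8/15)·121 = 407/5
Var(X) = 407/5 − (23/3)² = 1018/45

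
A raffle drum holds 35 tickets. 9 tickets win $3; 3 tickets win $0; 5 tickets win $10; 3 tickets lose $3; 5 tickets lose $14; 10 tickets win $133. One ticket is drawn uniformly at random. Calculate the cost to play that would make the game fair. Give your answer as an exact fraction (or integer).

E[payout] = (9/35)·3 + (3/35)·0 + (5/35)·10 + (3/35)·(-3) + (5/35)·(-14) + (10/35)·133 = 1328/35
Fair fee = E[payout] = 1328/35

1328/35 dollars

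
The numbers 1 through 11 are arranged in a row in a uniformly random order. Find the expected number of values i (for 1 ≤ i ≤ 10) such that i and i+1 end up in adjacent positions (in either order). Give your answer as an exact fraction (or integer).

For each i ∈ {1,…,10}, let Xᵢ = 1 if i and i+1 are adjacent. P(Xᵢ=1) = 2·(11−1)!/11! = 2/11.
By linearity, E[ΣXᵢ] = (10)·(2/11) = 20/11.

20/11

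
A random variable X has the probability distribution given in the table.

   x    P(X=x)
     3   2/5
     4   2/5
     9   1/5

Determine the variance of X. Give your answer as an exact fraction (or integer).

126/25

E[X] = (2/5)·3 + (2/5)·4 + (1/5)·9 = 23/5
E[X²] = (2/5)·9 + (2/5)·16 + (1/5)·81 = 131/5
Var(X) = 131/5 − (23/5)² = 126/25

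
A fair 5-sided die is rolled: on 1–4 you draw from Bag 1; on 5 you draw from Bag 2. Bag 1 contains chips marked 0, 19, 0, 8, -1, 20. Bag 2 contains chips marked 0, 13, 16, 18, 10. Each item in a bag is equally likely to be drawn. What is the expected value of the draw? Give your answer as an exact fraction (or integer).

E[X | Bag 1] = (0 + 19 + 0 + 8 − 1 + 20)/6 = 23/3
E[X | Bag 2] = (0 + 13 + 16 + 18 + 10)/5 = 57/5
E[X] = (4/5)·23/3 + (1/5)·57/5 = 631/75

631/75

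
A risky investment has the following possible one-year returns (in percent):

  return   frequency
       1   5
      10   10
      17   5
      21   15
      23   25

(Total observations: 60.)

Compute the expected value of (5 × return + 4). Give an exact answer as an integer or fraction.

94

Total = 60, so P(return=1) = 5/60, etc.
E[5x+4] = (1/12)·9 + (1/6)·54 + (1/12)·89 + (1/4)·109 + (5/12)·119
     = 94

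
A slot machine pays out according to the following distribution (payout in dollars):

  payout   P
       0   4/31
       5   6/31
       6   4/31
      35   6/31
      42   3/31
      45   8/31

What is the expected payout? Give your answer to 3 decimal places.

$24.194

E[X] = (4/31)·0 + (6/31)·5 + (4/31)·6 + (6/31)·35 + (3/31)·42 + (8/31)·45
     = 750/31 ≈ 24.194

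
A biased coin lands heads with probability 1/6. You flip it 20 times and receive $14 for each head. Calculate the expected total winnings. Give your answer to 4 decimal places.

$46.6667

E[#heads] = 20·1/6 = 10/3 (linearity over flips).
E[winnings] = 14·10/3 = 140/3.
≈ 46.6667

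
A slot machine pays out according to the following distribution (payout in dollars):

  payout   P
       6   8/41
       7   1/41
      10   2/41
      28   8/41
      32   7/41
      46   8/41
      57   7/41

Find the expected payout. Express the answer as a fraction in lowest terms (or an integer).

E[X] = (8/41)·6 + (1/41)·7 + (2/41)·10 + (8/41)·28 + (7/41)·32 + (8/41)·46 + (7/41)·57
     = 1290/41

1290/41 dollars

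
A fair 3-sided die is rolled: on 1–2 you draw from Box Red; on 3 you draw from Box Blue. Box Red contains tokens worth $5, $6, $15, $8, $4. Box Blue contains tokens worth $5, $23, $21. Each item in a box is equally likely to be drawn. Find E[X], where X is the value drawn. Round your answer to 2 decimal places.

$10.51

E[X | Box Red] = (5 + 6 + 15 + 8 + 4)/5 = 38/5
E[X | Box Blue] = (5 + 23 + 21)/3 = 49/3
E[X] = (2/3)·38/5 + (1/3)·49/3 = 473/45 ≈ 10.51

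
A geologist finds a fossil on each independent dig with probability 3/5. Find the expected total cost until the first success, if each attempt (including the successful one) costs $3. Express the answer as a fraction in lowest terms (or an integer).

E[#attempts] = 1/p = 5/3; E[cost] = 3·5/3 = 5.

$5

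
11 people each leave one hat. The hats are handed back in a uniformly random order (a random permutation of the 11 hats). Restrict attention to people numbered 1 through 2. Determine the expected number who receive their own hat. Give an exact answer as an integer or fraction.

2/11

Let Xᵢ = 1 if person i gets their own hat. For each i, P(Xᵢ=1) = 1/11.
By linearity of expectation, E[X₁+…+X_2] = 2·(1/11) = 2/11.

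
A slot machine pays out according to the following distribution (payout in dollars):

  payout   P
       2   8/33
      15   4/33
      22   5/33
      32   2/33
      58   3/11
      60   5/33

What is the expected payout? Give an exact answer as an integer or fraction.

1072/33 dollars

E[X] = (8/33)·2 + (4/33)·15 + (5/33)·22 + (2/33)·32 + (3/11)·58 + (5/33)·60
     = 1072/33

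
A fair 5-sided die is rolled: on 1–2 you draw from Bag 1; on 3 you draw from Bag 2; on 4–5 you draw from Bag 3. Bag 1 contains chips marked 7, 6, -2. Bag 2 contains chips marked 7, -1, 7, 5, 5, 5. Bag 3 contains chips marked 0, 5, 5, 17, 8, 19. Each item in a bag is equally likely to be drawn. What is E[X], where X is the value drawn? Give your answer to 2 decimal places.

6.00

E[X | Bag 1] = (7 + 6 − 2)/3 = 11/3
E[X | Bag 2] = (7 − 1 + 7 + 5 + 5 + 5)/6 = 14/3
E[X | Bag 3] = (0 + 5 + 5 + 17 + 8 + 19)/6 = 9
E[X] = (2/5)·11/3 + (1/5)·14/3 + (2/5)·9 = 6 ≈ 6.00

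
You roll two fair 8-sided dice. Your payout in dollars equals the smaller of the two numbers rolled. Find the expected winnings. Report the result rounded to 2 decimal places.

Distribution of the smaller of the two numbers rolled: 1 w.p. 15/64, 2 w.p. 13/64, 3 w.p. 11/64, 4 w.p. 9/64, 5 w.p. 7/64, 6 w.p. 5/64, …
E[payout] = (15/64)·1 + (13/64)·2 + (11/64)·3 + (9/64)·4 + (7/64)·5 + (5/64)·6 + (3/64)·7 + (1/64)·8 = 51/16
≈ $3.19

$3.19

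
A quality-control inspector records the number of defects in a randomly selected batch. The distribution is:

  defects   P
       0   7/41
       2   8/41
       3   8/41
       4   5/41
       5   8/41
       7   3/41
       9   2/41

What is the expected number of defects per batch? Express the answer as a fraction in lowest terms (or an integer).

139/41

E[X] = (7/41)·0 + (8/41)·2 + (8/41)·3 + (5/41)·4 + (8/41)·5 + (3/41)·7 + (2/41)·9
     = 139/41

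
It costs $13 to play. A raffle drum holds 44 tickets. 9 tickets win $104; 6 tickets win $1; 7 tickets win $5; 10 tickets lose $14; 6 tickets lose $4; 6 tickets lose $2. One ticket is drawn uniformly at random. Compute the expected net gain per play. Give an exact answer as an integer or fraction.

229/44 dollars

E[payout] = (9/44)·104 + (6/44)·1 + (7/44)·5 + (10/44)·(-14) + (6/44)·(-4) + (6/44)·(-2) = 801/44
Expected profit = 801/44 − 13 = 229/44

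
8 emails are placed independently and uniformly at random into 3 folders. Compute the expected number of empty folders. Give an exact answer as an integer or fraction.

Let Xⱼ=1 if folder j is empty. P(Xⱼ=1) = ((3-1)/3)^8 = 256/6561.
By linearity, E[#empty] = 3·256/6561 = 256/2187.

256/2187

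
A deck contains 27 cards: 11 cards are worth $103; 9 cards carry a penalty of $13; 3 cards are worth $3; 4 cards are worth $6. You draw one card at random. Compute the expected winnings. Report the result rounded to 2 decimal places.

E[payout] = (11/27)·103 + (9/27)·(-13) + (3/27)·3 + (4/27)·6 = 1049/27
≈ $38.85

$38.85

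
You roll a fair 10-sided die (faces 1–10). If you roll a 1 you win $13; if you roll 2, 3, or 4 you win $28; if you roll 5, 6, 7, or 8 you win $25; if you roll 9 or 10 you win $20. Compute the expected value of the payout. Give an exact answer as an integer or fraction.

E[payout] = (1/10)·13 + (1/5)·20 + (2/5)·25 + (3/10)·28 = 237/10

237/10 dollars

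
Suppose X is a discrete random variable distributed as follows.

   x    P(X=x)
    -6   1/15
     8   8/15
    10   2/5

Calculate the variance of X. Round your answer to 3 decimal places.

14.649

E[X] = (1/15)·(-6) + (8/15)·8 + (2/5)·10 = 118/15
E[X²] = (1/15)·36 + (8/15)·64 + (2/5)·100 = 1148/15
Var(X) = 1148/15 − (118/15)² = 3296/225 ≈ 14.649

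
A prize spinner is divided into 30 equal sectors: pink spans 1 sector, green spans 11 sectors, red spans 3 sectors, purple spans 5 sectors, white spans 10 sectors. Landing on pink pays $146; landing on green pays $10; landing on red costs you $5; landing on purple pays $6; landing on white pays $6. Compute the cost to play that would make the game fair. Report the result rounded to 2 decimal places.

$11.03

E[payout] = (1/30)·146 + (11/30)·10 + (3/30)·(-5) + (5/30)·6 + (10/30)·6 = 331/30
Fair fee = E[payout] = 331/30 ≈ $11.03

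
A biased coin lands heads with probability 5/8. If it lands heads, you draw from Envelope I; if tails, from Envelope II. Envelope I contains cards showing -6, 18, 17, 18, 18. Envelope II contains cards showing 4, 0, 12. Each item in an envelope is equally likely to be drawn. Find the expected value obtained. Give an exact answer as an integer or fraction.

81/8

E[X | Envelope I] = (-6 + 18 + 17 + 18 + 18)/5 = 13
E[X | Envelope II] = (4 + 0 + 12)/3 = 16/3
E[X] = (5/8)·13 + (3/8)·16/3 = 81/8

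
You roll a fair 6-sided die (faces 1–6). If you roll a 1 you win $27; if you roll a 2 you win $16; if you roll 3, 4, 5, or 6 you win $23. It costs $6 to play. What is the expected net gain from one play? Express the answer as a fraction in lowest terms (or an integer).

E[payout] = (1/6)·16 + (2/3)·23 + (1/6)·27 = 45/2
Expected profit = 45/2 − 6 = 33/2

33/2 dollars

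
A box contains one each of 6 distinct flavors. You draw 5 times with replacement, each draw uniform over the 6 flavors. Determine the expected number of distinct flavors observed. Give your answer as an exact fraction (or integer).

4651/1296

Let Xⱼ=1 if type j appears at least once. P(Xⱼ=1) = 1 − ((6−1)/6)^5 = 4651/7776.
E[#distinct] = 6·4651/7776 = 4651/1296.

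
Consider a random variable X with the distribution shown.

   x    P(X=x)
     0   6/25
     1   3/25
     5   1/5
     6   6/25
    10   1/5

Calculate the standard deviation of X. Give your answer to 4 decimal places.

3.6009

E[X] = 114/25, E[X²] = 844/25
Var(X) = E[X²] − (E[X])² = 844/25 − 12996/625 = 8104/625
SD(X) = √(8104/625) ≈ 3.6009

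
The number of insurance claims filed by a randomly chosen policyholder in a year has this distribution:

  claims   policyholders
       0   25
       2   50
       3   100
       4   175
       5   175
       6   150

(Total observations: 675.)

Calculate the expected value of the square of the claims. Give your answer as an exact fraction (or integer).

547/27

Total = 675, so P(claims=0) = 25/675, etc.
E[X²] = (1/27)·0 + (2/27)·4 + (4/27)·9 + (7/27)·16 + (7/27)·25 + (2/9)·36
     = 547/27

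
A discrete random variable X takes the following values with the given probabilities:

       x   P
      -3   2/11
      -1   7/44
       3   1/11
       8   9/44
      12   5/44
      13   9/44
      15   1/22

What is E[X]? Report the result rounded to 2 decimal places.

E[X] = (2/11)·(-3) + (7/44)·(-1) + (1/11)·3 + (9/44)·8 + (5/44)·12 + (9/44)·13 + (1/22)·15
     = 65/11 ≈ 5.91

5.91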